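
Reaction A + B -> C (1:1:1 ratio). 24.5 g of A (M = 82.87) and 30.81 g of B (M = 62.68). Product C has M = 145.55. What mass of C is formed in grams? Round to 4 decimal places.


Find moles of each reactant; the smaller value is the limiting reagent in a 1:1:1 reaction, so moles_C equals moles of the limiter.
n_A = mass_A / M_A = 24.5 / 82.87 = 0.295644 mol
n_B = mass_B / M_B = 30.81 / 62.68 = 0.491544 mol
Limiting reagent: A (smaller), n_limiting = 0.295644 mol
mass_C = n_limiting * M_C = 0.295644 * 145.55
mass_C = 43.0309842 g, rounded to 4 dp:

43.0310 g


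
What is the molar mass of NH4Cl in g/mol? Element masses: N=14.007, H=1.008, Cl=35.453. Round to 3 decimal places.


M = sum(count * atomic_mass) over atoms.
M = 1*14.007 + 4*1.008 + 1*35.453
M = 14.007 + 4.032 + 35.453
M = 53.492 g/mol, rounded to 3 dp:

53.492 g/mol


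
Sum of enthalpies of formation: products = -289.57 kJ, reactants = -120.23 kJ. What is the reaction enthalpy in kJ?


dH_rxn = sum(dH_f products) - sum(dH_f reactants)
dH_rxn = -289.57 - (-120.23)
dH_rxn = -169.34 kJ:

-169.34 kJ


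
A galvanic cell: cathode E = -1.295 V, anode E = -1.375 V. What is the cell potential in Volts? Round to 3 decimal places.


Standard cell potential: E_cell = E_cathode - E_anode.
E_cell = -1.295 - (-1.375)
E_cell = 0.08 V, rounded to 3 dp:

0.080 V


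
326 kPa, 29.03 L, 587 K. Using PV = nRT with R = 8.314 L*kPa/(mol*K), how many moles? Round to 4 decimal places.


PV = nRT, solve for n = PV / (RT).
PV = 326 * 29.03 = 9463.78
RT = 8.314 * 587 = 4880.318
n = 9463.78 / 4880.318
n = 1.93917282 mol, rounded to 4 dp:

1.9392 mol


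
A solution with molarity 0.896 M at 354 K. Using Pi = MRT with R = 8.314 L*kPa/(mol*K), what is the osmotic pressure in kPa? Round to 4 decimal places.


Osmotic pressure (van't Hoff): Pi = M*R*T.
RT = 8.314 * 354 = 2943.156
Pi = 0.896 * 2943.156
Pi = 2637.067776 kPa, rounded to 4 dp:

2637.0678 kPa


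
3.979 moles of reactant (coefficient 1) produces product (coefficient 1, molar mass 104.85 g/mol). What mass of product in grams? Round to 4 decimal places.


Use the coefficient ratio to convert reactant moles to product moles, then multiply by the product's molar mass.
moles_P = moles_R * (coeff_P / coeff_R) = 3.979 * (1/1) = 3.979
mass_P = moles_P * M_P = 3.979 * 104.85
mass_P = 417.19815 g, rounded to 4 dp:

417.1982 g


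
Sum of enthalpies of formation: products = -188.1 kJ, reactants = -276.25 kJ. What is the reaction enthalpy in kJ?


dH_rxn = sum(dH_f products) - sum(dH_f reactants)
dH_rxn = -188.1 - (-276.25)
dH_rxn = 88.15 kJ:

88.15 kJ


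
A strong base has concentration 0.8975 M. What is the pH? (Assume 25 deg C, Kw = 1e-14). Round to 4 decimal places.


A strong base dissociates completely, so [OH-] equals the given concentration.
pOH = -log10([OH-]) = -log10(0.8975) = 0.046966
pH = 14 - pOH = 14 - 0.046966
pH = 13.953034, rounded to 4 dp:

13.9530


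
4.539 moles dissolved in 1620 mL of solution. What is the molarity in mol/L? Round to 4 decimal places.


Convert volume to liters: V_L = V_mL / 1000.
V_L = 1620 / 1000 = 1.62 L
M = n / V_L = 4.539 / 1.62
M = 2.80185185 mol/L, rounded to 4 dp:

2.8019 mol/L


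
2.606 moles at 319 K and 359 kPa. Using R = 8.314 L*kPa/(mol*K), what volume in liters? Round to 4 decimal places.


PV = nRT, solve for V = nRT / P.
nRT = 2.606 * 8.314 * 319 = 6911.5446
V = 6911.5446 / 359
V = 19.25221337 L, rounded to 4 dp:

19.2522 L


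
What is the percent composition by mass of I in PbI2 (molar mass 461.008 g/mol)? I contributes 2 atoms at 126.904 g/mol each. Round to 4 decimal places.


pct = 100 * (n_elem * M_elem) / M_total
mass_contribution = 2 * 126.904 = 253.808 g/mol
pct = 100 * 253.808 / 461.008
pct = 55.05500989 %, rounded to 4 dp:

55.0550 %


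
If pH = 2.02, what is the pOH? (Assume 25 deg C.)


At 25 deg C, pH + pOH = 14.
pOH = 14 - pH = 14 - 2.02
pOH = 11.98:

11.98


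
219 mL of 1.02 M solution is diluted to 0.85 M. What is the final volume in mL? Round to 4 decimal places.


Dilution: M1*V1 = M2*V2, solve for V2.
V2 = M1*V1 / M2
V2 = 1.02 * 219 / 0.85
V2 = 223.38 / 0.85
V2 = 262.8 mL, rounded to 4 dp:

262.8000 mL


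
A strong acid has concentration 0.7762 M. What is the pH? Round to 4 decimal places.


A strong acid dissociates completely, so [H+] equals the given concentration.
pH = -log10([H+]) = -log10(0.7762)
pH = 0.11002636, rounded to 4 dp:

0.1100


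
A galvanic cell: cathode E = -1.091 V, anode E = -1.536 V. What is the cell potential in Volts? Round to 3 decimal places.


Standard cell potential: E_cell = E_cathode - E_anode.
E_cell = -1.091 - (-1.536)
E_cell = 0.445 V, rounded to 3 dp:

0.445 V


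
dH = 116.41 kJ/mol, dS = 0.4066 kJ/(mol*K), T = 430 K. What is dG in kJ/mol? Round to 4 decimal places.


Gibbs: dG = dH - T*dS (consistent units, dS already in kJ/(mol*K)).
T*dS = 430 * 0.4066 = 174.838
dG = 116.41 - (174.838)
dG = -58.428 kJ/mol, rounded to 4 dp:

-58.4280 kJ/mol


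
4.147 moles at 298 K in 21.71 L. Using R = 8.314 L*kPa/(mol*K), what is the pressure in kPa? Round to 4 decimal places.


PV = nRT, solve for P = nRT / V.
nRT = 4.147 * 8.314 * 298 = 10274.4911
P = 10274.4911 / 21.71
P = 473.26076002 kPa, rounded to 4 dp:

473.2608 kPa


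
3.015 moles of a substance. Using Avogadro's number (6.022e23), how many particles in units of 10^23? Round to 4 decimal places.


N = n * NA, then divide by 1e23 for the requested units.
N / 1e23 = n * 6.022
N / 1e23 = 3.015 * 6.022
N / 1e23 = 18.15633, rounded to 4 dp:

18.1563


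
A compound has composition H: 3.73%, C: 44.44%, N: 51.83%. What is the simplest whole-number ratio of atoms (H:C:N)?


Assume 100 g of compound, divide each mass% by atomic mass to get moles, then normalize by the smallest to get a raw atom ratio.
Moles per 100 g: H: 3.73/1.008 = 3.7004, C: 44.44/12.011 = 3.6999, N: 51.83/14.007 = 3.7003
Raw ratio (divide by min = 3.6999): H: 1.0, C: 1.0, N: 1.0
Multiply by 1 to clear fractions: H: 1.0 ~= 1, C: 1.0 ~= 1, N: 1.0 ~= 1
Reduce by GCD to get the simplest whole-number ratio:

1:1:1


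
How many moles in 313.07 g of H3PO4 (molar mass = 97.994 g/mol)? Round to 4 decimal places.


n = mass / M
n = 313.07 / 97.994
n = 3.19478744 mol, rounded to 4 dp:

3.1948 mol


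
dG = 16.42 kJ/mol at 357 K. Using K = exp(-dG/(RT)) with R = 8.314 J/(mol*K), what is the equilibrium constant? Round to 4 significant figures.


dG is in kJ/mol; multiply by 1000 to match R in J/(mol*K).
RT = 8.314 * 357 = 2968.098 J/mol
exponent = -dG*1000 / (RT) = -(16.42*1000) / 2968.098 = -5.53216235
K = exp(-5.53216235)
K = 0.0039574225, rounded to 4 significant figures:

0.003957


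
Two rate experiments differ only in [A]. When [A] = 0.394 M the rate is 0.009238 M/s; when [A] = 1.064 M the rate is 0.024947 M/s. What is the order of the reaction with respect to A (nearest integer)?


Rate is proportional to [A]^n, so rate2/rate1 = ([A]2/[A]1)^n. Take logs to solve for n.
rate2/rate1 = 0.024947 / 0.009238 = 2.7005
[A]2/[A]1 = 1.064 / 0.394 = 2.7005
n = ln(2.7005) / ln(2.7005) = 1.0
Nearest integer order:

1


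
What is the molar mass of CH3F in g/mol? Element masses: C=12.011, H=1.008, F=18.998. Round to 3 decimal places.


M = sum(count * atomic_mass) over atoms.
M = 1*12.011 + 3*1.008 + 1*18.998
M = 12.011 + 3.024 + 18.998
M = 34.033 g/mol, rounded to 3 dp:

34.033 g/mol


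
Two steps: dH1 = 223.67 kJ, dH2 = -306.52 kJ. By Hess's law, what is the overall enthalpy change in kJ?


Hess's law: enthalpy is a state function, so add the step enthalpies.
dH_total = dH1 + dH2 = 223.67 + (-306.52)
dH_total = -82.85 kJ:

-82.85 kJ


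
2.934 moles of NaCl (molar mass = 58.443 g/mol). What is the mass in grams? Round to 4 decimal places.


mass = n * M
mass = 2.934 * 58.443
mass = 171.471762 g, rounded to 4 dp:

171.4718 g


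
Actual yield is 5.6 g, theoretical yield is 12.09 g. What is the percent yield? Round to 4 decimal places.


% yield = 100 * actual / theoretical
% yield = 100 * 5.6 / 12.09
% yield = 46.31927213 %, rounded to 4 dp:

46.3193 %


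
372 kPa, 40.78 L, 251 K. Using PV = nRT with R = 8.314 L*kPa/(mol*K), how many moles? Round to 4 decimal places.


PV = nRT, solve for n = PV / (RT).
PV = 372 * 40.78 = 15170.16
RT = 8.314 * 251 = 2086.814
n = 15170.16 / 2086.814
n = 7.26953145 mol, rounded to 4 dp:

7.2695 mol


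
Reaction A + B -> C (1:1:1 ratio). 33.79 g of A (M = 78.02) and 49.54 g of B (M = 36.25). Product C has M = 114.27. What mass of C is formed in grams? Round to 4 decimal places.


Find moles of each reactant; the smaller value is the limiting reagent in a 1:1:1 reaction, so moles_C equals moles of the limiter.
n_A = mass_A / M_A = 33.79 / 78.02 = 0.433094 mol
n_B = mass_B / M_B = 49.54 / 36.25 = 1.366621 mol
Limiting reagent: A (smaller), n_limiting = 0.433094 mol
mass_C = n_limiting * M_C = 0.433094 * 114.27
mass_C = 49.48965138 g, rounded to 4 dp:

49.4897 g


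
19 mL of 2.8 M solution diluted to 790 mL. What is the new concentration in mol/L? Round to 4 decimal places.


Dilution: M1*V1 = M2*V2, solve for M2.
M2 = M1*V1 / V2
M2 = 2.8 * 19 / 790
M2 = 53.2 / 790
M2 = 0.06734177 mol/L, rounded to 4 dp:

0.0673 mol/L


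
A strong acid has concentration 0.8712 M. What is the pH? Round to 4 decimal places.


A strong acid dissociates completely, so [H+] equals the given concentration.
pH = -log10([H+]) = -log10(0.8712)
pH = 0.05988213, rounded to 4 dp:

0.0599


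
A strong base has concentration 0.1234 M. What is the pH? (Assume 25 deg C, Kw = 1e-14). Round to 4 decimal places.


A strong base dissociates completely, so [OH-] equals the given concentration.
pOH = -log10([OH-]) = -log10(0.1234) = 0.908685
pH = 14 - pOH = 14 - 0.908685
pH = 13.091315, rounded to 4 dp:

13.0913


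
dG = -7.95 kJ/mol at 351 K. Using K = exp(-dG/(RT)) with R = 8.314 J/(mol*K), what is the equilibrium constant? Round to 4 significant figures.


dG is in kJ/mol; multiply by 1000 to match R in J/(mol*K).
RT = 8.314 * 351 = 2918.214 J/mol
exponent = -dG*1000 / (RT) = -(-7.95*1000) / 2918.214 = 2.72426902
K = exp(2.72426902)
K = 15.245266, rounded to 4 significant figures:

15.25


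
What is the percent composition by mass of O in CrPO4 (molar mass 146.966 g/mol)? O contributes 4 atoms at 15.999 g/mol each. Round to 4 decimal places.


pct = 100 * (n_elem * M_elem) / M_total
mass_contribution = 4 * 15.999 = 63.996 g/mol
pct = 100 * 63.996 / 146.966
pct = 43.54476546 %, rounded to 4 dp:

43.5448 %


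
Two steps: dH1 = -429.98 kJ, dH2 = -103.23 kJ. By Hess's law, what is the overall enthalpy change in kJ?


Hess's law: enthalpy is a state function, so add the step enthalpies.
dH_total = dH1 + dH2 = -429.98 + (-103.23)
dH_total = -533.21 kJ:

-533.21 kJ


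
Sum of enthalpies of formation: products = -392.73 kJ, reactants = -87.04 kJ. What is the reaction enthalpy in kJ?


dH_rxn = sum(dH_f products) - sum(dH_f reactants)
dH_rxn = -392.73 - (-87.04)
dH_rxn = -305.69 kJ:

-305.69 kJ


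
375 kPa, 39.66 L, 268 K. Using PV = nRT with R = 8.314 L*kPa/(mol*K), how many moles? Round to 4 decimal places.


PV = nRT, solve for n = PV / (RT).
PV = 375 * 39.66 = 14872.5
RT = 8.314 * 268 = 2228.152
n = 14872.5 / 2228.152
n = 6.67481393 mol, rounded to 4 dp:

6.6748 mol


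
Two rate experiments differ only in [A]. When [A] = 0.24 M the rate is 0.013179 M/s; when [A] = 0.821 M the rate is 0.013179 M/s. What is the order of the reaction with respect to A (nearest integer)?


Rate is proportional to [A]^n, so rate2/rate1 = ([A]2/[A]1)^n. Take logs to solve for n.
rate2/rate1 = 0.013179 / 0.013179 = 1.0
[A]2/[A]1 = 0.821 / 0.24 = 3.4208
n = ln(1.0) / ln(3.4208) = 0.0
Nearest integer order:

0


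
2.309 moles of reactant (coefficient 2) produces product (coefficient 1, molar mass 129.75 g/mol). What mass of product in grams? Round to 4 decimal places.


Use the coefficient ratio to convert reactant moles to product moles, then multiply by the product's molar mass.
moles_P = moles_R * (coeff_P / coeff_R) = 2.309 * (1/2) = 1.1545
mass_P = moles_P * M_P = 1.1545 * 129.75
mass_P = 149.796375 g, rounded to 4 dp:

149.7964 g


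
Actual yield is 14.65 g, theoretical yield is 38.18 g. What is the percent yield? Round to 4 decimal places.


% yield = 100 * actual / theoretical
% yield = 100 * 14.65 / 38.18
% yield = 38.3708748 %, rounded to 4 dp:

38.3709 %


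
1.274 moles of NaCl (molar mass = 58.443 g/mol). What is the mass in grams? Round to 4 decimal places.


mass = n * M
mass = 1.274 * 58.443
mass = 74.456382 g, rounded to 4 dp:

74.4564 g


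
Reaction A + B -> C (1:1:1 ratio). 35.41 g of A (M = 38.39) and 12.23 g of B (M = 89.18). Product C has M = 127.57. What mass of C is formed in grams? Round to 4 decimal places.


Find moles of each reactant; the smaller value is the limiting reagent in a 1:1:1 reaction, so moles_C equals moles of the limiter.
n_A = mass_A / M_A = 35.41 / 38.39 = 0.922376 mol
n_B = mass_B / M_B = 12.23 / 89.18 = 0.137138 mol
Limiting reagent: B (smaller), n_limiting = 0.137138 mol
mass_C = n_limiting * M_C = 0.137138 * 127.57
mass_C = 17.49469466 g, rounded to 4 dp:

17.4947 g


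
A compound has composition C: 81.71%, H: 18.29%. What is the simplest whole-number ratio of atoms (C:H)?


Assume 100 g of compound, divide each mass% by atomic mass to get moles, then normalize by the smallest to get a raw atom ratio.
Moles per 100 g: C: 81.71/12.011 = 6.8029, H: 18.29/1.008 = 18.1448
Raw ratio (divide by min = 6.8029): C: 1.0, H: 2.667
Multiply by 3 to clear fractions: C: 3.0 ~= 3, H: 8.002 ~= 8
Reduce by GCD to get the simplest whole-number ratio:

3:8


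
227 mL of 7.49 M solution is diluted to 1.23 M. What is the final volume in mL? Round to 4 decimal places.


Dilution: M1*V1 = M2*V2, solve for V2.
V2 = M1*V1 / M2
V2 = 7.49 * 227 / 1.23
V2 = 1700.23 / 1.23
V2 = 1382.30081301 mL, rounded to 4 dp:

1382.3008 mL


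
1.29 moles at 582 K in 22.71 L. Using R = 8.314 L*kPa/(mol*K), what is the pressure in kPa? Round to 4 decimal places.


PV = nRT, solve for P = nRT / V.
nRT = 1.29 * 8.314 * 582 = 6241.9849
P = 6241.9849 / 22.71
P = 274.85622633 kPa, rounded to 4 dp:

274.8562 kPa


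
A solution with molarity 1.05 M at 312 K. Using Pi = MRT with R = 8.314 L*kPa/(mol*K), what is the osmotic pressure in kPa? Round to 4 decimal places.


Osmotic pressure (van't Hoff): Pi = M*R*T.
RT = 8.314 * 312 = 2593.968
Pi = 1.05 * 2593.968
Pi = 2723.6664 kPa, rounded to 4 dp:

2723.6664 kPa


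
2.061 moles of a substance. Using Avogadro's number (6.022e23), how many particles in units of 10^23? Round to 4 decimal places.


N = n * NA, then divide by 1e23 for the requested units.
N / 1e23 = n * 6.022
N / 1e23 = 2.061 * 6.022
N / 1e23 = 12.411342, rounded to 4 dp:

12.4113


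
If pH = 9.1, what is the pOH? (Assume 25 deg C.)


At 25 deg C, pH + pOH = 14.
pOH = 14 - pH = 14 - 9.1
pOH = 4.9:

4.90


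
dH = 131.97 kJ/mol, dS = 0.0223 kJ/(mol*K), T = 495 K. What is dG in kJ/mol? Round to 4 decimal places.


Gibbs: dG = dH - T*dS (consistent units, dS already in kJ/(mol*K)).
T*dS = 495 * 0.0223 = 11.0385
dG = 131.97 - (11.0385)
dG = 120.9315 kJ/mol, rounded to 4 dp:

120.9315 kJ/mol


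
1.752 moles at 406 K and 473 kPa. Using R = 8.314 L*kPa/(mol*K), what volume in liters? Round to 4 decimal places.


PV = nRT, solve for V = nRT / P.
nRT = 1.752 * 8.314 * 406 = 5913.848
V = 5913.848 / 473
V = 12.50284989 L, rounded to 4 dp:

12.5028 L


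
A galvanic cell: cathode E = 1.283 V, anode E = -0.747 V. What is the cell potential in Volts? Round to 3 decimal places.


Standard cell potential: E_cell = E_cathode - E_anode.
E_cell = 1.283 - (-0.747)
E_cell = 2.03 V, rounded to 3 dp:

2.030 V


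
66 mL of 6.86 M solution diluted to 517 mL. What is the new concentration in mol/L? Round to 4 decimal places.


Dilution: M1*V1 = M2*V2, solve for M2.
M2 = M1*V1 / V2
M2 = 6.86 * 66 / 517
M2 = 452.76 / 517
M2 = 0.87574468 mol/L, rounded to 4 dp:

0.8757 mol/L


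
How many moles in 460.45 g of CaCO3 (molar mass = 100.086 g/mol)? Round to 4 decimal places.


n = mass / M
n = 460.45 / 100.086
n = 4.60054353 mol, rounded to 4 dp:

4.6005 mol


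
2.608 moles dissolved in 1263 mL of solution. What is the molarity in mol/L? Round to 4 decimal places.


Convert volume to liters: V_L = V_mL / 1000.
V_L = 1263 / 1000 = 1.263 L
M = n / V_L = 2.608 / 1.263
M = 2.06492478 mol/L, rounded to 4 dp:

2.0649 mol/L


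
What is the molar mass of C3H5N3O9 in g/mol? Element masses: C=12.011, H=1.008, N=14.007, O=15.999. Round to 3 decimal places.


M = sum(count * atomic_mass) over atoms.
M = 3*12.011 + 5*1.008 + 3*14.007 + 9*15.999
M = 36.033 + 5.04 + 42.021 + 143.991
M = 227.085 g/mol, rounded to 3 dp:

227.085 g/mol


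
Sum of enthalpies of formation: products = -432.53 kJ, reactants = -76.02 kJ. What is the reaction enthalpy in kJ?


dH_rxn = sum(dH_f products) - sum(dH_f reactants)
dH_rxn = -432.53 - (-76.02)
dH_rxn = -356.51 kJ:

-356.51 kJ


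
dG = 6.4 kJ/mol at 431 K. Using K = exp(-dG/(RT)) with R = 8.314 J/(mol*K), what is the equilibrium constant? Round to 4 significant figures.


dG is in kJ/mol; multiply by 1000 to match R in J/(mol*K).
RT = 8.314 * 431 = 3583.334 J/mol
exponent = -dG*1000 / (RT) = -(6.4*1000) / 3583.334 = -1.78604618
K = exp(-1.78604618)
K = 0.16762161, rounded to 4 significant figures:

0.1676


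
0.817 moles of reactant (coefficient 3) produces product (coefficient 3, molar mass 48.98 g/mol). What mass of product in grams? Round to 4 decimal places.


Use the coefficient ratio to convert reactant moles to product moles, then multiply by the product's molar mass.
moles_P = moles_R * (coeff_P / coeff_R) = 0.817 * (3/3) = 0.817
mass_P = moles_P * M_P = 0.817 * 48.98
mass_P = 40.01666 g, rounded to 4 dp:

40.0167 g


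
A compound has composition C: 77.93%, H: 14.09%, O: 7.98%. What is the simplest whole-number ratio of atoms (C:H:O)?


Assume 100 g of compound, divide each mass% by atomic mass to get moles, then normalize by the smallest to get a raw atom ratio.
Moles per 100 g: C: 77.93/12.011 = 6.4882, H: 14.09/1.008 = 13.9782, O: 7.98/15.999 = 0.4988
Raw ratio (divide by min = 0.4988): C: 13.008, H: 28.025, O: 1.0
Multiply by 1 to clear fractions: C: 13.008 ~= 13, H: 28.025 ~= 28, O: 1.0 ~= 1
Reduce by GCD to get the simplest whole-number ratio:

13:28:1


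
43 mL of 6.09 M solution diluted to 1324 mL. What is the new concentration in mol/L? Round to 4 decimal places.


Dilution: M1*V1 = M2*V2, solve for M2.
M2 = M1*V1 / V2
M2 = 6.09 * 43 / 1324
M2 = 261.87 / 1324
M2 = 0.19778701 mol/L, rounded to 4 dp:

0.1978 mol/L


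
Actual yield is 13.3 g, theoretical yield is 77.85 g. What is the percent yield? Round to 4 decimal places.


% yield = 100 * actual / theoretical
% yield = 100 * 13.3 / 77.85
% yield = 17.08413616 %, rounded to 4 dp:

17.0841 %


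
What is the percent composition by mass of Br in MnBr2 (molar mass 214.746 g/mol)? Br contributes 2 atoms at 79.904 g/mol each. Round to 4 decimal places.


pct = 100 * (n_elem * M_elem) / M_total
mass_contribution = 2 * 79.904 = 159.808 g/mol
pct = 100 * 159.808 / 214.746
pct = 74.41721848 %, rounded to 4 dp:

74.4172 %


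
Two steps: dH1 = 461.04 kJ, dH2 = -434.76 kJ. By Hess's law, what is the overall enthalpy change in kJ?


Hess's law: enthalpy is a state function, so add the step enthalpies.
dH_total = dH1 + dH2 = 461.04 + (-434.76)
dH_total = 26.28 kJ:

26.28 kJ


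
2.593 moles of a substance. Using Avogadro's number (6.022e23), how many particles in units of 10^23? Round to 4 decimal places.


N = n * NA, then divide by 1e23 for the requested units.
N / 1e23 = n * 6.022
N / 1e23 = 2.593 * 6.022
N / 1e23 = 15.615046, rounded to 4 dp:

15.6150


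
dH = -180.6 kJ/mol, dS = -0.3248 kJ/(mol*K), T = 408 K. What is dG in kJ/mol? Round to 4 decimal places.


Gibbs: dG = dH - T*dS (consistent units, dS already in kJ/(mol*K)).
T*dS = 408 * -0.3248 = -132.5184
dG = -180.6 - (-132.5184)
dG = -48.0816 kJ/mol, rounded to 4 dp:

-48.0816 kJ/mol


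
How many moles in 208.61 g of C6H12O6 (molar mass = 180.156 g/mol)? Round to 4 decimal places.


n = mass / M
n = 208.61 / 180.156
n = 1.1579409 mol, rounded to 4 dp:

1.1579 mol


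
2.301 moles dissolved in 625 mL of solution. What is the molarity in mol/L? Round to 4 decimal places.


Convert volume to liters: V_L = V_mL / 1000.
V_L = 625 / 1000 = 0.625 L
M = n / V_L = 2.301 / 0.625
M = 3.6816 mol/L, rounded to 4 dp:

3.6816 mol/L


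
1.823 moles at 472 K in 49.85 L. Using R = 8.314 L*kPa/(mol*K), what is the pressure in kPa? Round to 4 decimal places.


PV = nRT, solve for P = nRT / V.
nRT = 1.823 * 8.314 * 472 = 7153.8312
P = 7153.8312 / 49.85
P = 143.50714544 kPa, rounded to 4 dp:

143.5071 kPa


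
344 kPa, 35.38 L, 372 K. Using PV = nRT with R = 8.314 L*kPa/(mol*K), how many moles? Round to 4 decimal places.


PV = nRT, solve for n = PV / (RT).
PV = 344 * 35.38 = 12170.72
RT = 8.314 * 372 = 3092.808
n = 12170.72 / 3092.808
n = 3.9351683 mol, rounded to 4 dp:

3.9352 mol


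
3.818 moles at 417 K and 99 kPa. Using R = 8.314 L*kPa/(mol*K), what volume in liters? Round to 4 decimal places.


PV = nRT, solve for V = nRT / P.
nRT = 3.818 * 8.314 * 417 = 13236.7693
V = 13236.7693 / 99
V = 133.7047404 L, rounded to 4 dp:

133.7047 L


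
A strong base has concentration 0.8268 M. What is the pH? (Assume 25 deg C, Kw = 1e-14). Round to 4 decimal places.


A strong base dissociates completely, so [OH-] equals the given concentration.
pOH = -log10([OH-]) = -log10(0.8268) = 0.0826
pH = 14 - pOH = 14 - 0.0826
pH = 13.9174, rounded to 4 dp:

13.9174


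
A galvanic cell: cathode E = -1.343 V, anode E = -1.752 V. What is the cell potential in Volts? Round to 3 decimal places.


Standard cell potential: E_cell = E_cathode - E_anode.
E_cell = -1.343 - (-1.752)
E_cell = 0.409 V, rounded to 3 dp:

0.409 V


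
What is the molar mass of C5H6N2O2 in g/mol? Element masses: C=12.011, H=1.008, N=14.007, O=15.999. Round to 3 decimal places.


M = sum(count * atomic_mass) over atoms.
M = 5*12.011 + 6*1.008 + 2*14.007 + 2*15.999
M = 60.055 + 6.048 + 28.014 + 31.998
M = 126.115 g/mol, rounded to 3 dp:

126.115 g/mol


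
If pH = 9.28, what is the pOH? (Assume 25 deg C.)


At 25 deg C, pH + pOH = 14.
pOH = 14 - pH = 14 - 9.28
pOH = 4.72:

4.72


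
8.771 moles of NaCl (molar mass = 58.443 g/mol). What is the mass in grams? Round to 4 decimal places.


mass = n * M
mass = 8.771 * 58.443
mass = 512.603553 g, rounded to 4 dp:

512.6036 g


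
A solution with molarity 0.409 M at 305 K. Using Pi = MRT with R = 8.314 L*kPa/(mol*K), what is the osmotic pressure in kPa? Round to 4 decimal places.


Osmotic pressure (van't Hoff): Pi = M*R*T.
RT = 8.314 * 305 = 2535.77
Pi = 0.409 * 2535.77
Pi = 1037.12993 kPa, rounded to 4 dp:

1037.1299 kPa


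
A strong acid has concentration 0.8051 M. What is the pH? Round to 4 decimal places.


A strong acid dissociates completely, so [H+] equals the given concentration.
pH = -log10([H+]) = -log10(0.8051)
pH = 0.09415017, rounded to 4 dp:

0.0942


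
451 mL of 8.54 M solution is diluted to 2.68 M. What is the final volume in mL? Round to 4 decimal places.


Dilution: M1*V1 = M2*V2, solve for V2.
V2 = M1*V1 / M2
V2 = 8.54 * 451 / 2.68
V2 = 3851.54 / 2.68
V2 = 1437.14179104 mL, rounded to 4 dp:

1437.1418 mL


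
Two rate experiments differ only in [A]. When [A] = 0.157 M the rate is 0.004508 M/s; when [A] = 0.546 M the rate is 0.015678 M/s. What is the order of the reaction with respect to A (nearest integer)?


Rate is proportional to [A]^n, so rate2/rate1 = ([A]2/[A]1)^n. Take logs to solve for n.
rate2/rate1 = 0.015678 / 0.004508 = 3.4778
[A]2/[A]1 = 0.546 / 0.157 = 3.4777
n = ln(3.4778) / ln(3.4777) = 1.0
Nearest integer order:

1


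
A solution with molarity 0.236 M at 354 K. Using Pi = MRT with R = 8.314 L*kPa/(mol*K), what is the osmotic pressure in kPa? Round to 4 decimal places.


Osmotic pressure (van't Hoff): Pi = M*R*T.
RT = 8.314 * 354 = 2943.156
Pi = 0.236 * 2943.156
Pi = 694.584816 kPa, rounded to 4 dp:

694.5848 kPa


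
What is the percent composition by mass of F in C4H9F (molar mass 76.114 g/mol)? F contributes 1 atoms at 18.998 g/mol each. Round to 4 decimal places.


pct = 100 * (n_elem * M_elem) / M_total
mass_contribution = 1 * 18.998 = 18.998 g/mol
pct = 100 * 18.998 / 76.114
pct = 24.95992853 %, rounded to 4 dp:

24.9599 %


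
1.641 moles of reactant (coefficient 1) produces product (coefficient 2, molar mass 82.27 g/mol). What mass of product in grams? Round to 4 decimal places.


Use the coefficient ratio to convert reactant moles to product moles, then multiply by the product's molar mass.
moles_P = moles_R * (coeff_P / coeff_R) = 1.641 * (2/1) = 3.282
mass_P = moles_P * M_P = 3.282 * 82.27
mass_P = 270.01014 g, rounded to 4 dp:

270.0101 g


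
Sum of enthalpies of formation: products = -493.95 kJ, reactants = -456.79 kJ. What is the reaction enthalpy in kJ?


dH_rxn = sum(dH_f products) - sum(dH_f reactants)
dH_rxn = -493.95 - (-456.79)
dH_rxn = -37.16 kJ:

-37.16 kJ


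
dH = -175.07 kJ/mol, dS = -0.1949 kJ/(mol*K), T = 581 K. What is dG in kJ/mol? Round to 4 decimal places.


Gibbs: dG = dH - T*dS (consistent units, dS already in kJ/(mol*K)).
T*dS = 581 * -0.1949 = -113.2369
dG = -175.07 - (-113.2369)
dG = -61.8331 kJ/mol, rounded to 4 dp:

-61.8331 kJ/mol


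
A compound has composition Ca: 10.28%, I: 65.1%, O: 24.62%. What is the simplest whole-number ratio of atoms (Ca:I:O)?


Assume 100 g of compound, divide each mass% by atomic mass to get moles, then normalize by the smallest to get a raw atom ratio.
Moles per 100 g: Ca: 10.28/40.078 = 0.2565, I: 65.1/126.904 = 0.513, O: 24.62/15.999 = 1.5388
Raw ratio (divide by min = 0.2565): Ca: 1.0, I: 2.0, O: 5.999
Multiply by 1 to clear fractions: Ca: 1.0 ~= 1, I: 2.0 ~= 2, O: 5.999 ~= 6
Reduce by GCD to get the simplest whole-number ratio:

1:2:6


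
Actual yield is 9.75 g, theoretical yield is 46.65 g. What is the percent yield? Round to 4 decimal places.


% yield = 100 * actual / theoretical
% yield = 100 * 9.75 / 46.65
% yield = 20.90032154 %, rounded to 4 dp:

20.9003 %


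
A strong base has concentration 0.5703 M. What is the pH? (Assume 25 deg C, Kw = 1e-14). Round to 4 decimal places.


A strong base dissociates completely, so [OH-] equals the given concentration.
pOH = -log10([OH-]) = -log10(0.5703) = 0.243897
pH = 14 - pOH = 14 - 0.243897
pH = 13.756103, rounded to 4 dp:

13.7561


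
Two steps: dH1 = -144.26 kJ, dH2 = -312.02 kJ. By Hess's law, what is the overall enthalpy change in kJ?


Hess's law: enthalpy is a state function, so add the step enthalpies.
dH_total = dH1 + dH2 = -144.26 + (-312.02)
dH_total = -456.28 kJ:

-456.28 kJ


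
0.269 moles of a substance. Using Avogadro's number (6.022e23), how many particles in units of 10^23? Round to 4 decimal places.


N = n * NA, then divide by 1e23 for the requested units.
N / 1e23 = n * 6.022
N / 1e23 = 0.269 * 6.022
N / 1e23 = 1.619918, rounded to 4 dp:

1.6199


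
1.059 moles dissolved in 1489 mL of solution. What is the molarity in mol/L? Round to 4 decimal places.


Convert volume to liters: V_L = V_mL / 1000.
V_L = 1489 / 1000 = 1.489 L
M = n / V_L = 1.059 / 1.489
M = 0.71121558 mol/L, rounded to 4 dp:

0.7112 mol/L


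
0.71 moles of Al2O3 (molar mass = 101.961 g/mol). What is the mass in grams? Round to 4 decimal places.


mass = n * M
mass = 0.71 * 101.961
mass = 72.39231 g, rounded to 4 dp:

72.3923 g


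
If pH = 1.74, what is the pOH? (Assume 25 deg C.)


At 25 deg C, pH + pOH = 14.
pOH = 14 - pH = 14 - 1.74
pOH = 12.26:

12.26


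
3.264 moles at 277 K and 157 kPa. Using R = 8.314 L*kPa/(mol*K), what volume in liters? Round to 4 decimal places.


PV = nRT, solve for V = nRT / P.
nRT = 3.264 * 8.314 * 277 = 7516.9202
V = 7516.9202 / 157
V = 47.87847261 L, rounded to 4 dp:

47.8785 L


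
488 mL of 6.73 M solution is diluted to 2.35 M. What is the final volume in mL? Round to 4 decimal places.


Dilution: M1*V1 = M2*V2, solve for V2.
V2 = M1*V1 / M2
V2 = 6.73 * 488 / 2.35
V2 = 3284.24 / 2.35
V2 = 1397.54893617 mL, rounded to 4 dp:

1397.5489 mL


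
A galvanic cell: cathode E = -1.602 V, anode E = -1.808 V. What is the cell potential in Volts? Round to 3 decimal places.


Standard cell potential: E_cell = E_cathode - E_anode.
E_cell = -1.602 - (-1.808)
E_cell = 0.206 V, rounded to 3 dp:

0.206 V


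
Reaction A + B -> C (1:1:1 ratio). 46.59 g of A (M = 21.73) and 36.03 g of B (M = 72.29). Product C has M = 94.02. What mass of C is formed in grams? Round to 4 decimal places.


Find moles of each reactant; the smaller value is the limiting reagent in a 1:1:1 reaction, so moles_C equals moles of the limiter.
n_A = mass_A / M_A = 46.59 / 21.73 = 2.14404 mol
n_B = mass_B / M_B = 36.03 / 72.29 = 0.498409 mol
Limiting reagent: B (smaller), n_limiting = 0.498409 mol
mass_C = n_limiting * M_C = 0.498409 * 94.02
mass_C = 46.86041418 g, rounded to 4 dp:

46.8604 g


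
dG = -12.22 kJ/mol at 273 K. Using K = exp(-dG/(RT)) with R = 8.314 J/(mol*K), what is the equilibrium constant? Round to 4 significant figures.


dG is in kJ/mol; multiply by 1000 to match R in J/(mol*K).
RT = 8.314 * 273 = 2269.722 J/mol
exponent = -dG*1000 / (RT) = -(-12.22*1000) / 2269.722 = 5.38391926
K = exp(5.38391926)
K = 217.87451, rounded to 4 significant figures:

217.9


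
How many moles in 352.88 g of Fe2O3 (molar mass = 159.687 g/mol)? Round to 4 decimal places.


n = mass / M
n = 352.88 / 159.687
n = 2.20982297 mol, rounded to 4 dp:

2.2098 mol


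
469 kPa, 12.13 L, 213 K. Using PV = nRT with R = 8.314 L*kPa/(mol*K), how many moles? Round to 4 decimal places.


PV = nRT, solve for n = PV / (RT).
PV = 469 * 12.13 = 5688.97
RT = 8.314 * 213 = 1770.882
n = 5688.97 / 1770.882
n = 3.21250654 mol, rounded to 4 dp:

3.2125 mol


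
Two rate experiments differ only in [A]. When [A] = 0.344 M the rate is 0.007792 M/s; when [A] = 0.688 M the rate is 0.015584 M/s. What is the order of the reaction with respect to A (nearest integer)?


Rate is proportional to [A]^n, so rate2/rate1 = ([A]2/[A]1)^n. Take logs to solve for n.
rate2/rate1 = 0.015584 / 0.007792 = 2.0
[A]2/[A]1 = 0.688 / 0.344 = 2.0
n = ln(2.0) / ln(2.0) = 1.0
Nearest integer order:

1


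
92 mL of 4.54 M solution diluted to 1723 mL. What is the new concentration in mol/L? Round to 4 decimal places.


Dilution: M1*V1 = M2*V2, solve for M2.
M2 = M1*V1 / V2
M2 = 4.54 * 92 / 1723
M2 = 417.68 / 1723
M2 = 0.24241439 mol/L, rounded to 4 dp:

0.2424 mol/L


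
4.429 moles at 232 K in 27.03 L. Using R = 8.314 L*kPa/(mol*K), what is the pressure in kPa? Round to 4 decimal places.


PV = nRT, solve for P = nRT / V.
nRT = 4.429 * 8.314 * 232 = 8542.8678
P = 8542.8678 / 27.03
P = 316.05134295 kPa, rounded to 4 dp:

316.0513 kPa


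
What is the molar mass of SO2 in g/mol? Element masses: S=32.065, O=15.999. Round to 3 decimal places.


M = sum(count * atomic_mass) over atoms.
M = 1*32.065 + 2*15.999
M = 32.065 + 31.998
M = 64.063 g/mol, rounded to 3 dp:

64.063 g/mol


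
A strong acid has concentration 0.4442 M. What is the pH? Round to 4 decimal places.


A strong acid dissociates completely, so [H+] equals the given concentration.
pH = -log10([H+]) = -log10(0.4442)
pH = 0.35242145, rounded to 4 dp:

0.3524


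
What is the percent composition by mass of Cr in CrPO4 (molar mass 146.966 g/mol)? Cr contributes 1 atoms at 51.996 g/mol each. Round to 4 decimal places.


pct = 100 * (n_elem * M_elem) / M_total
mass_contribution = 1 * 51.996 = 51.996 g/mol
pct = 100 * 51.996 / 146.966
pct = 35.37961161 %, rounded to 4 dp:

35.3796 %


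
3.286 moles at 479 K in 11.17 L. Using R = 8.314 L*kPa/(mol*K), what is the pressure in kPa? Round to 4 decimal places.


PV = nRT, solve for P = nRT / V.
nRT = 3.286 * 8.314 * 479 = 13086.1861
P = 13086.1861 / 11.17
P = 1171.547547 kPa, rounded to 4 dp:

1171.5475 kPa


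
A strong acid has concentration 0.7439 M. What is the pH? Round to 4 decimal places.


A strong acid dissociates completely, so [H+] equals the given concentration.
pH = -log10([H+]) = -log10(0.7439)
pH = 0.12848544, rounded to 4 dp:

0.1285


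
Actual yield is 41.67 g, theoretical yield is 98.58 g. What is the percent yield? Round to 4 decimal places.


% yield = 100 * actual / theoretical
% yield = 100 * 41.67 / 98.58
% yield = 42.27023737 %, rounded to 4 dp:

42.2702 %


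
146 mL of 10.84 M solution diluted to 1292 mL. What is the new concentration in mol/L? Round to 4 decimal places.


Dilution: M1*V1 = M2*V2, solve for M2.
M2 = M1*V1 / V2
M2 = 10.84 * 146 / 1292
M2 = 1582.64 / 1292
M2 = 1.22495356 mol/L, rounded to 4 dp:

1.2250 mol/L


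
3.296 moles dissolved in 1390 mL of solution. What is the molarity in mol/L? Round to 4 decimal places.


Convert volume to liters: V_L = V_mL / 1000.
V_L = 1390 / 1000 = 1.39 L
M = n / V_L = 3.296 / 1.39
M = 2.37122302 mol/L, rounded to 4 dp:

2.3712 mol/L


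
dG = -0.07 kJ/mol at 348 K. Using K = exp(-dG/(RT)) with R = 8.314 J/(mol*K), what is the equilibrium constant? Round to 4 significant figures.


dG is in kJ/mol; multiply by 1000 to match R in J/(mol*K).
RT = 8.314 * 348 = 2893.272 J/mol
exponent = -dG*1000 / (RT) = -(-0.07*1000) / 2893.272 = 0.02419406
K = exp(0.02419406)
K = 1.0244891, rounded to 4 significant figures:

1.024


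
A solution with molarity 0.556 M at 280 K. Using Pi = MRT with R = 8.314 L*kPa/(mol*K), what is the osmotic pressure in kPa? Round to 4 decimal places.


Osmotic pressure (van't Hoff): Pi = M*R*T.
RT = 8.314 * 280 = 2327.92
Pi = 0.556 * 2327.92
Pi = 1294.32352 kPa, rounded to 4 dp:

1294.3235 kPa


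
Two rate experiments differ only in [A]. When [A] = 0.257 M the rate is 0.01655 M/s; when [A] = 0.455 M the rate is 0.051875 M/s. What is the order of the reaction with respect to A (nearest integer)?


Rate is proportional to [A]^n, so rate2/rate1 = ([A]2/[A]1)^n. Take logs to solve for n.
rate2/rate1 = 0.051875 / 0.01655 = 3.1344
[A]2/[A]1 = 0.455 / 0.257 = 1.7704
n = ln(3.1344) / ln(1.7704) = 2.0
Nearest integer order:

2


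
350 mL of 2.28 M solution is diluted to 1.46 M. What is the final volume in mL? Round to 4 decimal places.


Dilution: M1*V1 = M2*V2, solve for V2.
V2 = M1*V1 / M2
V2 = 2.28 * 350 / 1.46
V2 = 798.0 / 1.46
V2 = 546.57534247 mL, rounded to 4 dp:

546.5753 mL


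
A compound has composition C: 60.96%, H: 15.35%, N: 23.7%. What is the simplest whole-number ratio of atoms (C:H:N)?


Assume 100 g of compound, divide each mass% by atomic mass to get moles, then normalize by the smallest to get a raw atom ratio.
Moles per 100 g: C: 60.96/12.011 = 5.0753, H: 15.35/1.008 = 15.2282, N: 23.7/14.007 = 1.692
Raw ratio (divide by min = 1.692): C: 3.0, H: 9.0, N: 1.0
Multiply by 1 to clear fractions: C: 3.0 ~= 3, H: 9.0 ~= 9, N: 1.0 ~= 1
Reduce by GCD to get the simplest whole-number ratio:

3:9:1


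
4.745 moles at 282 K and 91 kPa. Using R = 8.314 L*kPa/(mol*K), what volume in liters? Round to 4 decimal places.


PV = nRT, solve for V = nRT / P.
nRT = 4.745 * 8.314 * 282 = 11124.8803
V = 11124.8803 / 91
V = 122.25143187 L, rounded to 4 dp:

122.2514 L


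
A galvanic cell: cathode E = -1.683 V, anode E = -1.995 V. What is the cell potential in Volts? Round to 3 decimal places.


Standard cell potential: E_cell = E_cathode - E_anode.
E_cell = -1.683 - (-1.995)
E_cell = 0.312 V, rounded to 3 dp:

0.312 V


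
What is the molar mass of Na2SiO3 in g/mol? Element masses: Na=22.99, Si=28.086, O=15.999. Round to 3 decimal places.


M = sum(count * atomic_mass) over atoms.
M = 2*22.99 + 1*28.086 + 3*15.999
M = 45.98 + 28.086 + 47.997
M = 122.063 g/mol, rounded to 3 dp:

122.063 g/mol


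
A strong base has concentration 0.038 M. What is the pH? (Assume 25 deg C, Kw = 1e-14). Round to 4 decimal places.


A strong base dissociates completely, so [OH-] equals the given concentration.
pOH = -log10([OH-]) = -log10(0.038) = 1.420216
pH = 14 - pOH = 14 - 1.420216
pH = 12.579784, rounded to 4 dp:

12.5798


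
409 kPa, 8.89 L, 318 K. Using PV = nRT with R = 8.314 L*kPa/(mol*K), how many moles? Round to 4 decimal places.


PV = nRT, solve for n = PV / (RT).
PV = 409 * 8.89 = 3636.01
RT = 8.314 * 318 = 2643.852
n = 3636.01 / 2643.852
n = 1.37526987 mol, rounded to 4 dp:

1.3753 mol


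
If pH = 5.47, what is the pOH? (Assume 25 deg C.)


At 25 deg C, pH + pOH = 14.
pOH = 14 - pH = 14 - 5.47
pOH = 8.53:

8.53


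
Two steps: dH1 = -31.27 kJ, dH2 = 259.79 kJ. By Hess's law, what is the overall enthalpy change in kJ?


Hess's law: enthalpy is a state function, so add the step enthalpies.
dH_total = dH1 + dH2 = -31.27 + (259.79)
dH_total = 228.52 kJ:

228.52 kJ


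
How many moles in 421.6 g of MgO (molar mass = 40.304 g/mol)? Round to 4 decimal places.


n = mass / M
n = 421.6 / 40.304
n = 10.4605002 mol, rounded to 4 dp:

10.4605 mol


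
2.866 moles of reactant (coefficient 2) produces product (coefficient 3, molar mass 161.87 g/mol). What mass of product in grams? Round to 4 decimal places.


Use the coefficient ratio to convert reactant moles to product moles, then multiply by the product's molar mass.
moles_P = moles_R * (coeff_P / coeff_R) = 2.866 * (3/2) = 4.299
mass_P = moles_P * M_P = 4.299 * 161.87
mass_P = 695.87913 g, rounded to 4 dp:

695.8791 g


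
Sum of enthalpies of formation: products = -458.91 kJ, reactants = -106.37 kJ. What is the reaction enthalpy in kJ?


dH_rxn = sum(dH_f products) - sum(dH_f reactants)
dH_rxn = -458.91 - (-106.37)
dH_rxn = -352.54 kJ:

-352.54 kJ


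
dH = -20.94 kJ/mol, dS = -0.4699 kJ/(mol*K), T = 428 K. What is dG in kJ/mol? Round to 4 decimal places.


Gibbs: dG = dH - T*dS (consistent units, dS already in kJ/(mol*K)).
T*dS = 428 * -0.4699 = -201.1172
dG = -20.94 - (-201.1172)
dG = 180.1772 kJ/mol, rounded to 4 dp:

180.1772 kJ/mol


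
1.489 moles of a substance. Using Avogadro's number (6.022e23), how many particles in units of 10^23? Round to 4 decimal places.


N = n * NA, then divide by 1e23 for the requested units.
N / 1e23 = n * 6.022
N / 1e23 = 1.489 * 6.022
N / 1e23 = 8.966758, rounded to 4 dp:

8.9668


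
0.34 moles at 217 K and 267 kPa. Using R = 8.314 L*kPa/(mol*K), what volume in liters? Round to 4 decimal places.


PV = nRT, solve for V = nRT / P.
nRT = 0.34 * 8.314 * 217 = 613.4069
V = 613.4069 / 267
V = 2.29740412 L, rounded to 4 dp:

2.2974 L


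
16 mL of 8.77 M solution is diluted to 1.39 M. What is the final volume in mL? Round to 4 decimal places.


Dilution: M1*V1 = M2*V2, solve for V2.
V2 = M1*V1 / M2
V2 = 8.77 * 16 / 1.39
V2 = 140.32 / 1.39
V2 = 100.94964029 mL, rounded to 4 dp:

100.9496 mL


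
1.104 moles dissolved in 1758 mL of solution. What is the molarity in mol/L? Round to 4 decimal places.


Convert volume to liters: V_L = V_mL / 1000.
V_L = 1758 / 1000 = 1.758 L
M = n / V_L = 1.104 / 1.758
M = 0.62798635 mol/L, rounded to 4 dp:

0.6280 mol/L


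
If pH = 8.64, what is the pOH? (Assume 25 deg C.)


At 25 deg C, pH + pOH = 14.
pOH = 14 - pH = 14 - 8.64
pOH = 5.36:

5.36


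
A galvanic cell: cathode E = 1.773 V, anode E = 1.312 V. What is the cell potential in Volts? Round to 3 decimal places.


Standard cell potential: E_cell = E_cathode - E_anode.
E_cell = 1.773 - (1.312)
E_cell = 0.461 V, rounded to 3 dp:

0.461 V


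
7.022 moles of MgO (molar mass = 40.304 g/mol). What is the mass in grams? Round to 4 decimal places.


mass = n * M
mass = 7.022 * 40.304
mass = 283.014688 g, rounded to 4 dp:

283.0147 g


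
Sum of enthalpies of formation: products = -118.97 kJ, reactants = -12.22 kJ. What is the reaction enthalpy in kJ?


dH_rxn = sum(dH_f products) - sum(dH_f reactants)
dH_rxn = -118.97 - (-12.22)
dH_rxn = -106.75 kJ:

-106.75 kJ
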